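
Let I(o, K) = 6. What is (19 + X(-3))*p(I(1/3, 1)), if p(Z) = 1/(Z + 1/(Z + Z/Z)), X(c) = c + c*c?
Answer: 175/43 ≈ 4.0698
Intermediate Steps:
X(c) = c + c²
p(Z) = 1/(Z + 1/(1 + Z)) (p(Z) = 1/(Z + 1/(Z + 1)) = 1/(Z + 1/(1 + Z)))
(19 + X(-3))*p(I(1/3, 1)) = (19 - 3*(1 - 3))*((1 + 6)/(1 + 6 + 6²)) = (19 - 3*(-2))*(7/(1 + 6 + 36)) = (19 + 6)*(7/43) = 25*((1/43)*7) = 25*(7/43) = 175/43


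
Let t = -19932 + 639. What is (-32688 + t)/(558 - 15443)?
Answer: 51981/14885 ≈ 3.4922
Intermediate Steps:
t = -19293
(-32688 + t)/(558 - 15443) = (-32688 - 19293)/(558 - 15443) = -51981/(-14885) = -51981*(-1/14885) = 51981/14885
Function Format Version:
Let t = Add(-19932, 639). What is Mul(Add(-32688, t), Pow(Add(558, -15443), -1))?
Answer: Rational(51981, 14885) ≈ 3.4922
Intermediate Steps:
t = -19293
Mul(Add(-32688, t), Pow(Add(558, -15443), -1)) = Mul(Add(-32688, -19293), Pow(Add(558, -15443), -1)) = Mul(-51981, Pow(-14885, -1)) = Mul(-51981, Rational(-1, 14885)) = Rational(51981, 14885)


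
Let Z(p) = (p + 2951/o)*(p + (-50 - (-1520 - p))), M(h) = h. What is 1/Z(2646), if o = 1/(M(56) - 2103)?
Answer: -1/40829300862 ≈ -2.4492e-11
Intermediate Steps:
o = -1/2047 (o = 1/(56 - 2103) = 1/(-2047) = -1/2047 ≈ -0.00048852)
Z(p) = (-6040697 + p)*(1470 + 2*p) (Z(p) = (p + 2951/(-1/2047))*(p + (-50 - (-1520 - p))) = (p + 2951*(-2047))*(p + (-50 + (1520 + p))) = (p - 6040697)*(p + (1470 + p)) = (-6040697 + p)*(1470 + 2*p))
1/Z(2646) = 1/(-8879824590 - 12079924*2646 + 2*2646²) = 1/(-8879824590 - 31963478904 + 2*7001316) = 1/(-8879824590 - 31963478904 + 14002632) = 1/(-40829300862) = -1/40829300862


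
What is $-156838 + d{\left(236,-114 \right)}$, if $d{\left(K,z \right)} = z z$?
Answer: $-143842$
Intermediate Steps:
$d{\left(K,z \right)} = z^{2}$
$-156838 + d{\left(236,-114 \right)} = -156838 + \left(-114\right)^{2} = -156838 + 12996 = -143842$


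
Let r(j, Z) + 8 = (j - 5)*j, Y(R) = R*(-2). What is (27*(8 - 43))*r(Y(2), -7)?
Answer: -26460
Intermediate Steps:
Y(R) = -2*R
r(j, Z) = -8 + j*(-5 + j) (r(j, Z) = -8 + (j - 5)*j = -8 + (-5 + j)*j = -8 + j*(-5 + j))
(27*(8 - 43))*r(Y(2), -7) = (27*(8 - 43))*(-8 + (-2*2)**2 - (-10)*2) = (27*(-35))*(-8 + (-4)**2 - 5*(-4)) = -945*(-8 + 16 + 20) = -945*28 = -26460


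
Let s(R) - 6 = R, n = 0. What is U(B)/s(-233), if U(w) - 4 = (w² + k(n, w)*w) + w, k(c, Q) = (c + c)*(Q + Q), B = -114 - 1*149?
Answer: -68910/227 ≈ -303.57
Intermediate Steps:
B = -263 (B = -114 - 149 = -263)
s(R) = 6 + R
k(c, Q) = 4*Q*c (k(c, Q) = (2*c)*(2*Q) = 4*Q*c)
U(w) = 4 + w + w² (U(w) = 4 + ((w² + (4*w*0)*w) + w) = 4 + ((w² + 0*w) + w) = 4 + ((w² + 0) + w) = 4 + (w² + w) = 4 + (w + w²) = 4 + w + w²)
U(B)/s(-233) = (4 - 263 + (-263)²)/(6 - 233) = (4 - 263 + 69169)/(-227) = 68910*(-1/227) = -68910/227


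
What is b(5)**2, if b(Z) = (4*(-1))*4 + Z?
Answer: 121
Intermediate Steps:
b(Z) = -16 + Z (b(Z) = -4*4 + Z = -16 + Z)
b(5)**2 = (-16 + 5)**2 = (-11)**2 = 121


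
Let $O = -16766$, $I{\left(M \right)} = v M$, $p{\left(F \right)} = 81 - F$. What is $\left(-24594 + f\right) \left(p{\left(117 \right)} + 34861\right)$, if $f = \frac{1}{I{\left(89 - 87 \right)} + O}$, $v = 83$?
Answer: $- \frac{568706738593}{664} \approx -8.5649 \cdot 10^{8}$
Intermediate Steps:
$I{\left(M \right)} = 83 M$
$f = - \frac{1}{16600}$ ($f = \frac{1}{83 \left(89 - 87\right) - 16766} = \frac{1}{83 \cdot 2 - 16766} = \frac{1}{166 - 16766} = \frac{1}{-16600} = - \frac{1}{16600} \approx -6.0241 \cdot 10^{-5}$)
$\left(-24594 + f\right) \left(p{\left(117 \right)} + 34861\right) = \left(-24594 - \frac{1}{16600}\right) \left(\left(81 - 117\right) + 34861\right) = - \frac{408260401 \left(\left(81 - 117\right) + 34861\right)}{16600} = - \frac{408260401 \left(-36 + 34861\right)}{16600} = \left(- \frac{408260401}{16600}\right) 34825 = - \frac{568706738593}{664}$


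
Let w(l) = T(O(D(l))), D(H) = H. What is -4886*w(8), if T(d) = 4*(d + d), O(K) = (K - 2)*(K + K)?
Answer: -3752448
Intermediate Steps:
O(K) = 2*K*(-2 + K) (O(K) = (-2 + K)*(2*K) = 2*K*(-2 + K))
T(d) = 8*d (T(d) = 4*(2*d) = 8*d)
w(l) = 16*l*(-2 + l) (w(l) = 8*(2*l*(-2 + l)) = 16*l*(-2 + l))
-4886*w(8) = -78176*8*(-2 + 8) = -78176*8*6 = -4886*768 = -3752448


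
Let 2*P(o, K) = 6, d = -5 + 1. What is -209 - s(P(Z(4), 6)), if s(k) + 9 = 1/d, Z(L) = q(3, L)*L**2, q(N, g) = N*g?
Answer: -799/4 ≈ -199.75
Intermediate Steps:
d = -4
Z(L) = 3*L**3 (Z(L) = (3*L)*L**2 = 3*L**3)
P(o, K) = 3 (P(o, K) = (1/2)*6 = 3)
s(k) = -37/4 (s(k) = -9 + 1/(-4) = -9 - 1/4 = -37/4)
-209 - s(P(Z(4), 6)) = -209 - 1*(-37/4) = -209 + 37/4 = -799/4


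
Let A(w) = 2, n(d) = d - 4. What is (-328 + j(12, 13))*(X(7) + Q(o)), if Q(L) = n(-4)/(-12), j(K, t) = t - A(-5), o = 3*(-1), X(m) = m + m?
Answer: -13948/3 ≈ -4649.3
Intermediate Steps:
n(d) = -4 + d
X(m) = 2*m
o = -3
j(K, t) = -2 + t (j(K, t) = t - 1*2 = t - 2 = -2 + t)
Q(L) = ⅔ (Q(L) = (-4 - 4)/(-12) = -8*(-1/12) = ⅔)
(-328 + j(12, 13))*(X(7) + Q(o)) = (-328 + (-2 + 13))*(2*7 + ⅔) = (-328 + 11)*(14 + ⅔) = -317*44/3 = -13948/3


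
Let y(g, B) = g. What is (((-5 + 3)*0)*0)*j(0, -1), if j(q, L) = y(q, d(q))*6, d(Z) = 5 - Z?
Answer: 0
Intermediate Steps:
j(q, L) = 6*q (j(q, L) = q*6 = 6*q)
(((-5 + 3)*0)*0)*j(0, -1) = (((-5 + 3)*0)*0)*(6*0) = (-2*0*0)*0 = (0*0)*0 = 0*0 = 0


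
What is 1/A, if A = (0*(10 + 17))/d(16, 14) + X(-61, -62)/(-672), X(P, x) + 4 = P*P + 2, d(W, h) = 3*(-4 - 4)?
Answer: -672/3719 ≈ -0.18069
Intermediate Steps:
d(W, h) = -24 (d(W, h) = 3*(-8) = -24)
X(P, x) = -2 + P² (X(P, x) = -4 + (P*P + 2) = -4 + (P² + 2) = -4 + (2 + P²) = -2 + P²)
A = -3719/672 (A = (0*(10 + 17))/(-24) + (-2 + (-61)²)/(-672) = (0*27)*(-1/24) + (-2 + 3721)*(-1/672) = 0*(-1/24) + 3719*(-1/672) = 0 - 3719/672 = -3719/672 ≈ -5.5342)
1/A = 1/(-3719/672) = -672/3719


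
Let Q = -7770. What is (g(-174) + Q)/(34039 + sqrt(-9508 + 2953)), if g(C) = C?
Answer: -67601454/289665019 + 1986*I*sqrt(6555)/289665019 ≈ -0.23338 + 0.0005551*I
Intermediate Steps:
(g(-174) + Q)/(34039 + sqrt(-9508 + 2953)) = (-174 - 7770)/(34039 + sqrt(-9508 + 2953)) = -7944/(34039 + sqrt(-6555)) = -7944/(34039 + I*sqrt(6555))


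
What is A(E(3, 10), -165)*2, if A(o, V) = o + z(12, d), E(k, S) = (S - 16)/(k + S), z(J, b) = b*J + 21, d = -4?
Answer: -714/13 ≈ -54.923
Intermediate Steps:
z(J, b) = 21 + J*b (z(J, b) = J*b + 21 = 21 + J*b)
E(k, S) = (-16 + S)/(S + k)
A(o, V) = -27 + o (A(o, V) = o + (21 + 12*(-4)) = o + (21 - 48) = o - 27 = -27 + o)
A(E(3, 10), -165)*2 = (-27 + (-16 + 10)/(10 + 3))*2 = (-27 - 6/13)*2 = -357/13*2 = -714/13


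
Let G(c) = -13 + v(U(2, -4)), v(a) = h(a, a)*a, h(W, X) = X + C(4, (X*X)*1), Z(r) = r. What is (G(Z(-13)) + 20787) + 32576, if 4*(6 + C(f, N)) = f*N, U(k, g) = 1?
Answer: 53346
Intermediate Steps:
C(f, N) = -6 + N*f/4 (C(f, N) = -6 + (f*N)/4 = -6 + (N*f)/4 = -6 + N*f/4)
h(W, X) = -6 + X + X² (h(W, X) = X + (-6 + (¼)*((X*X)*1)*4) = X + (-6 + (¼)*(X²*1)*4) = X + (-6 + (¼)*X²*4) = X + (-6 + X²) = -6 + X + X²)
v(a) = a*(-6 + a + a²) (v(a) = (-6 + a + a²)*a = a*(-6 + a + a²))
G(c) = -17 (G(c) = -13 + 1*(-6 + 1 + 1²) = -13 + 1*(-6 + 1 + 1) = -13 + 1*(-4) = -13 - 4 = -17)
(G(Z(-13)) + 20787) + 32576 = (-17 + 20787) + 32576 = 20770 + 32576 = 53346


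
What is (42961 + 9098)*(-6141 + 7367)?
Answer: 63824334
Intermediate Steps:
(42961 + 9098)*(-6141 + 7367) = 52059*1226 = 63824334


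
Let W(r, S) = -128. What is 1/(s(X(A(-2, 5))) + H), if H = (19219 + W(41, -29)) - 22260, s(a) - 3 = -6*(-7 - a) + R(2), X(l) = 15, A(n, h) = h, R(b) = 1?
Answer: -1/3033 ≈ -0.00032971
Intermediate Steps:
s(a) = 46 + 6*a (s(a) = 3 + (-6*(-7 - a) + 1) = 3 + ((42 + 6*a) + 1) = 3 + (43 + 6*a) = 46 + 6*a)
H = -3169 (H = (19219 - 128) - 22260 = 19091 - 22260 = -3169)
1/(s(X(A(-2, 5))) + H) = 1/((46 + 6*15) - 3169) = 1/((46 + 90) - 3169) = 1/(136 - 3169) = 1/(-3033) = -1/3033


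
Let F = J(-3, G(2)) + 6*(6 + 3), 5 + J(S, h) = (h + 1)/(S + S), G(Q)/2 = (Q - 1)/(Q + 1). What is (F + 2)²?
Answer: 833569/324 ≈ 2572.7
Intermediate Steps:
G(Q) = 2*(-1 + Q)/(1 + Q) (G(Q) = 2*((Q - 1)/(Q + 1)) = 2*((-1 + Q)/(1 + Q)) = 2*(-1 + Q)/(1 + Q))
J(S, h) = -5 + (1 + h)/(2*S) (J(S, h) = -5 + (h + 1)/(S + S) = -5 + (1 + h)/((2*S)) = -5 + (1 + h)*(1/(2*S)) = -5 + (1 + h)/(2*S))
F = 877/18 (F = (½)*(1 + 2*(-1 + 2)/(1 + 2) - 10*(-3))/(-3) + 6*(6 + 3) = (½)*(-⅓)*(1 + 2*1/3 + 30) + 6*9 = (½)*(-⅓)*(1 + 2*(⅓)*1 + 30) + 54 = (½)*(-⅓)*(1 + ⅔ + 30) + 54 = (½)*(-⅓)*(95/3) + 54 = -95/18 + 54 = 877/18 ≈ 48.722)
(F + 2)² = (877/18 + 2)² = (913/18)² = 833569/324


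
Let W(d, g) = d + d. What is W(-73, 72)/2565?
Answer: -146/2565 ≈ -0.056920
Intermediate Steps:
W(d, g) = 2*d
W(-73, 72)/2565 = (2*(-73))/2565 = -146*1/2565 = -146/2565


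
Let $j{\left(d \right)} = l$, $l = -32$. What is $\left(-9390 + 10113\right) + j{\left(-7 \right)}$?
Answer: $691$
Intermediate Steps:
$j{\left(d \right)} = -32$
$\left(-9390 + 10113\right) + j{\left(-7 \right)} = \left(-9390 + 10113\right) - 32 = 723 - 32 = 691$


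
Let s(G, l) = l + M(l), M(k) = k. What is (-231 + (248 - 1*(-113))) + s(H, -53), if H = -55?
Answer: 24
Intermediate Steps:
s(G, l) = 2*l (s(G, l) = l + l = 2*l)
(-231 + (248 - 1*(-113))) + s(H, -53) = (-231 + (248 - 1*(-113))) + 2*(-53) = (-231 + (248 + 113)) - 106 = (-231 + 361) - 106 = 130 - 106 = 24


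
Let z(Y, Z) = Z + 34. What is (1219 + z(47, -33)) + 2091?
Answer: 3311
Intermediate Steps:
z(Y, Z) = 34 + Z
(1219 + z(47, -33)) + 2091 = (1219 + (34 - 33)) + 2091 = (1219 + 1) + 2091 = 1220 + 2091 = 3311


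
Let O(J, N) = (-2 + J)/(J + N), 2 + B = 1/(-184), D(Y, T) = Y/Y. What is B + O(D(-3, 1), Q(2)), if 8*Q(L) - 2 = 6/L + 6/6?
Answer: -3319/1288 ≈ -2.5769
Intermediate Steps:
Q(L) = 3/8 + 3/(4*L) (Q(L) = ¼ + (6/L + 6/6)/8 = ¼ + (6/L + 6*(⅙))/8 = ¼ + (6/L + 1)/8 = ¼ + (1 + 6/L)/8 = ¼ + (⅛ + 3/(4*L)) = 3/8 + 3/(4*L))
D(Y, T) = 1
B = -369/184 (B = -2 + 1/(-184) = -2 - 1/184 = -369/184 ≈ -2.0054)
O(J, N) = (-2 + J)/(J + N)
B + O(D(-3, 1), Q(2)) = -369/184 + (-2 + 1)/(1 + (3/8)*(2 + 2)/2) = -369/184 - 1/(1 + (3/8)*(½)*4) = -369/184 - 1/(1 + ¾) = -369/184 - 1/(7/4) = -369/184 + (4/7)*(-1) = -369/184 - 4/7 = -3319/1288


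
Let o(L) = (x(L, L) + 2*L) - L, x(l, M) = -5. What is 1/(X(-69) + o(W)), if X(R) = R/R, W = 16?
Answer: 1/12 ≈ 0.083333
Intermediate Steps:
X(R) = 1
o(L) = -5 + L (o(L) = (-5 + 2*L) - L = -5 + L)
1/(X(-69) + o(W)) = 1/(1 + (-5 + 16)) = 1/(1 + 11) = 1/12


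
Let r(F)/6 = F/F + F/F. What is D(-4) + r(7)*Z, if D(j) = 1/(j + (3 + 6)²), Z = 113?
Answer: 104413/77 ≈ 1356.0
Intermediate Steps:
D(j) = 1/(81 + j) (D(j) = 1/(j + 9²) = 1/(j + 81) = 1/(81 + j))
r(F) = 12 (r(F) = 6*(F/F + F/F) = 6*(1 + 1) = 6*2 = 12)
D(-4) + r(7)*Z = 1/(81 - 4) + 12*113 = 1/77 + 1356 = 104413/77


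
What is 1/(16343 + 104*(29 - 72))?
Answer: 1/11871 ≈ 8.4239e-5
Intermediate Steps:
1/(16343 + 104*(29 - 72)) = 1/(16343 + 104*(-43)) = 1/(16343 - 4472) = 1/11871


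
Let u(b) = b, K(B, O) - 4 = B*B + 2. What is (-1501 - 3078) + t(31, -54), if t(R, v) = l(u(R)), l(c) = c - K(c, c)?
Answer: -5515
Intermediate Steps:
K(B, O) = 6 + B² (K(B, O) = 4 + (B*B + 2) = 4 + (B² + 2) = 4 + (2 + B²) = 6 + B²)
l(c) = -6 + c - c² (l(c) = c - (6 + c²) = c + (-6 - c²) = -6 + c - c²)
t(R, v) = -6 + R - R²
(-1501 - 3078) + t(31, -54) = (-1501 - 3078) + (-6 + 31 - 1*31²) = -4579 + (-6 + 31 - 1*961) = -4579 + (-6 + 31 - 961) = -4579 - 936 = -5515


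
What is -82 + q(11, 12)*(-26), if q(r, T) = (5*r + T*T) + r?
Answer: -5542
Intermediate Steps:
q(r, T) = T² + 6*r (q(r, T) = (5*r + T²) + r = (T² + 5*r) + r = T² + 6*r)
-82 + q(11, 12)*(-26) = -82 + (12² + 6*11)*(-26) = -82 + (144 + 66)*(-26) = -82 + 210*(-26) = -82 - 5460 = -5542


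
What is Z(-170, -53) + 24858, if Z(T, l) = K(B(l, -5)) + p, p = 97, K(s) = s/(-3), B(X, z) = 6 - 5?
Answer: 74864/3 ≈ 24955.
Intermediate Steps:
B(X, z) = 1
K(s) = -s/3 (K(s) = s*(-⅓) = -s/3)
Z(T, l) = 290/3 (Z(T, l) = -⅓*1 + 97 = -⅓ + 97 = 290/3)
Z(-170, -53) + 24858 = 290/3 + 24858 = 74864/3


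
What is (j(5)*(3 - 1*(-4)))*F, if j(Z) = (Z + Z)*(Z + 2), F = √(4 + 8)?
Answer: 980*√3 ≈ 1697.4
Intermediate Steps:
F = 2*√3 (F = √12 = 2*√3 ≈ 3.4641)
j(Z) = 2*Z*(2 + Z) (j(Z) = (2*Z)*(2 + Z) = 2*Z*(2 + Z))
(j(5)*(3 - 1*(-4)))*F = ((2*5*(2 + 5))*(3 - 1*(-4)))*(2*√3) = ((2*5*7)*(3 + 4))*(2*√3) = (70*7)*(2*√3) = 490*(2*√3) = 980*√3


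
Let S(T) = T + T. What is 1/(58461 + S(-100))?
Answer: 1/58261 ≈ 1.7164e-5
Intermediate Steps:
S(T) = 2*T
1/(58461 + S(-100)) = 1/(58461 + 2*(-100)) = 1/(58461 - 200) = 1/58261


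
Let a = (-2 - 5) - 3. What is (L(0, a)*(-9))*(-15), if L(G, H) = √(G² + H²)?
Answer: 1350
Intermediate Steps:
a = -10 (a = -7 - 3 = -10)
(L(0, a)*(-9))*(-15) = (√(0² + (-10)²)*(-9))*(-15) = (√(0 + 100)*(-9))*(-15) = (√100*(-9))*(-15) = (10*(-9))*(-15) = -90*(-15) = 1350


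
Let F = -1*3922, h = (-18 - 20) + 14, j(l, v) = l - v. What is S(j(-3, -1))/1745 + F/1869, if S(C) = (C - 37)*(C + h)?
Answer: -4948724/3261405 ≈ -1.5174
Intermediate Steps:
h = -24 (h = -38 + 14 = -24)
S(C) = (-37 + C)*(-24 + C) (S(C) = (C - 37)*(C - 24) = (-37 + C)*(-24 + C))
F = -3922
S(j(-3, -1))/1745 + F/1869 = (888 + (-3 - 1*(-1))² - 61*(-3 - 1*(-1)))/1745 - 3922/1869 = (888 + (-3 + 1)² - 61*(-3 + 1))*(1/1745) - 3922*1/1869 = (888 + (-2)² - 61*(-2))*(1/1745) - 3922/1869 = (888 + 4 + 122)*(1/1745) - 3922/1869 = 1014*(1/1745) - 3922/1869 = 1014/1745 - 3922/1869 = -4948724/3261405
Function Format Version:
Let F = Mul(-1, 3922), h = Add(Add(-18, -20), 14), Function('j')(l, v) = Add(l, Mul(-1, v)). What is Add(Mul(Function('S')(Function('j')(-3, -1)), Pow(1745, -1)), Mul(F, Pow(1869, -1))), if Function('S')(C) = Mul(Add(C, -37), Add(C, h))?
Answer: Rational(-4948724, 3261405) ≈ -1.5174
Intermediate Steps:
h = -24 (h = Add(-38, 14) = -24)
Function('S')(C) = Mul(Add(-37, C), Add(-24, C)) (Function('S')(C) = Mul(Add(C, -37), Add(C, -24)) = Mul(Add(-37, C), Add(-24, C)))
F = -3922
Add(Mul(Function('S')(Function('j')(-3, -1)), Pow(1745, -1)), Mul(F, Pow(1869, -1))) = Add(Mul(Add(888, Pow(Add(-3, Mul(-1, -1)), 2), Mul(-61, Add(-3, Mul(-1, -1)))), Pow(1745, -1)), Mul(-3922, Pow(1869, -1))) = Add(Mul(Add(888, Pow(Add(-3, 1), 2), Mul(-61, Add(-3, 1))), Rational(1, 1745)), Mul(-3922, Rational(1, 1869))) = Add(Mul(Add(888, Pow(-2, 2), Mul(-61, -2)), Rational(1, 1745)), Rational(-3922, 1869)) = Add(Mul(Add(888, 4, 122), Rational(1, 1745)), Rational(-3922, 1869)) = Add(Mul(1014, Rational(1, 1745)), Rational(-3922, 1869)) = Add(Rational(1014, 1745), Rational(-3922, 1869)) = Rational(-4948724, 3261405)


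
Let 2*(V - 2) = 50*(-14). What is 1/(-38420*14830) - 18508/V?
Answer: 2636319312113/49569868200 ≈ 53.184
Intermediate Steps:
V = -348 (V = 2 + (50*(-14))/2 = 2 + (1/2)*(-700) = 2 - 350 = -348)
1/(-38420*14830) - 18508/V = 1/(-38420*14830) - 18508/(-348) = -1/38420*1/14830 - 18508*(-1/348) = -1/569768600 + 4627/87 = 2636319312113/49569868200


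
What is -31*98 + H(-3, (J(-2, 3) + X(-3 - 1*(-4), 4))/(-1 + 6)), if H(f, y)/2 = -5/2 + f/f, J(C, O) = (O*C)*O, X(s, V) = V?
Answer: -3041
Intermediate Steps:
J(C, O) = C*O**2 (J(C, O) = (C*O)*O = C*O**2)
H(f, y) = -3 (H(f, y) = 2*(-5/2 + f/f) = 2*(-5*1/2 + 1) = 2*(-5/2 + 1) = 2*(-3/2) = -3)
-31*98 + H(-3, (J(-2, 3) + X(-3 - 1*(-4), 4))/(-1 + 6)) = -31*98 - 3 = -3038 - 3 = -3041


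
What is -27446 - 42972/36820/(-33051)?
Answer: -2783339613729/101411485 ≈ -27446.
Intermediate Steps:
-27446 - 42972/36820/(-33051) = -27446 - 42972*(1/36820)*(-1)/33051 = -27446 - 10743*(-1)/(9205*33051) = -27446 - 1*(-3581/101411485) = -27446 + 3581/101411485 = -2783339613729/101411485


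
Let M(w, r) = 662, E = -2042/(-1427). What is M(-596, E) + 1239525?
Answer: 1240187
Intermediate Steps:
E = 2042/1427 (E = -2042*(-1/1427) = 2042/1427 ≈ 1.4310)
M(-596, E) + 1239525 = 662 + 1239525 = 1240187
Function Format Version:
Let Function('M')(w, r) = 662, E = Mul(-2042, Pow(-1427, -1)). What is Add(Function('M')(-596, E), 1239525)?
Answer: 1240187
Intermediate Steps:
E = Rational(2042, 1427) (E = Mul(-2042, Rational(-1, 1427)) = Rational(2042, 1427) ≈ 1.4310)
Add(Function('M')(-596, E), 1239525) = Add(662, 1239525) = 1240187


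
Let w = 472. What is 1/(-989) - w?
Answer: -466809/989 ≈ -472.00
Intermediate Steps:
1/(-989) - w = 1/(-989) - 1*472 = -1/989 - 472 = -466809/989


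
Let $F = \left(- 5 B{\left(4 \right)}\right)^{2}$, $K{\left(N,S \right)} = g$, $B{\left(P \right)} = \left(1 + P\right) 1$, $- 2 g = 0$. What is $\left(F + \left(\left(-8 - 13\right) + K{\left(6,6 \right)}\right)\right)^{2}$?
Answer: $364816$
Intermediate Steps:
$g = 0$ ($g = \left(- \frac{1}{2}\right) 0 = 0$)
$B{\left(P \right)} = 1 + P$
$K{\left(N,S \right)} = 0$
$F = 625$ ($F = \left(- 5 \left(1 + 4\right)\right)^{2} = \left(\left(-5\right) 5\right)^{2} = \left(-25\right)^{2} = 625$)
$\left(F + \left(\left(-8 - 13\right) + K{\left(6,6 \right)}\right)\right)^{2} = \left(625 + \left(\left(-8 - 13\right) + 0\right)\right)^{2} = \left(625 + \left(-21 + 0\right)\right)^{2} = \left(625 - 21\right)^{2} = 604^{2} = 364816$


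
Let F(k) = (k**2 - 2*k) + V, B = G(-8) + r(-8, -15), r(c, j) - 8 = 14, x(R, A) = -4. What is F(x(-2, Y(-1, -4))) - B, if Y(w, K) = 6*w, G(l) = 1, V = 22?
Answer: 23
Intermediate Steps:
r(c, j) = 22 (r(c, j) = 8 + 14 = 22)
B = 23 (B = 1 + 22 = 23)
F(k) = 22 + k**2 - 2*k (F(k) = (k**2 - 2*k) + 22 = 22 + k**2 - 2*k)
F(x(-2, Y(-1, -4))) - B = (22 + (-4)**2 - 2*(-4)) - 1*23 = (22 + 16 + 8) - 23 = 46 - 23 = 23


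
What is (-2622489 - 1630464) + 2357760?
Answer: -1895193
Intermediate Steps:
(-2622489 - 1630464) + 2357760 = -4252953 + 2357760 = -1895193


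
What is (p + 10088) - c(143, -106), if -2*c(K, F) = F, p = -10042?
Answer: -7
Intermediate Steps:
c(K, F) = -F/2
(p + 10088) - c(143, -106) = (-10042 + 10088) - (-1)*(-106)/2 = 46 - 1*53 = 46 - 53 = -7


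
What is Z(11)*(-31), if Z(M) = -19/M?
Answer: 589/11 ≈ 53.545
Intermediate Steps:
Z(11)*(-31) = -19/11*(-31) = 589/11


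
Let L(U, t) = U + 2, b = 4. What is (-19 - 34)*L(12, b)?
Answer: -742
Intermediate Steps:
L(U, t) = 2 + U
(-19 - 34)*L(12, b) = (-19 - 34)*(2 + 12) = -53*14 = -742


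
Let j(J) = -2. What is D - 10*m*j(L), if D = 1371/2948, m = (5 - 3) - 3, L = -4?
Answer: -57589/2948 ≈ -19.535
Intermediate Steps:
m = -1 (m = 2 - 3 = -1)
D = 1371/2948 (D = 1371*(1/2948) = 1371/2948 ≈ 0.46506)
D - 10*m*j(L) = 1371/2948 - 10*(-1)*(-2) = 1371/2948 - (-10)*(-2) = 1371/2948 - 1*20 = 1371/2948 - 20 = -57589/2948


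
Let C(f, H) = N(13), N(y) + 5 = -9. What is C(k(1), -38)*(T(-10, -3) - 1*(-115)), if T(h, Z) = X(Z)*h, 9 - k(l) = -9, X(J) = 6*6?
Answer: 3430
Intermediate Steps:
X(J) = 36
k(l) = 18 (k(l) = 9 - 1*(-9) = 9 + 9 = 18)
N(y) = -14 (N(y) = -5 - 9 = -14)
T(h, Z) = 36*h
C(f, H) = -14
C(k(1), -38)*(T(-10, -3) - 1*(-115)) = -14*(36*(-10) - 1*(-115)) = -14*(-360 + 115) = -14*(-245) = 3430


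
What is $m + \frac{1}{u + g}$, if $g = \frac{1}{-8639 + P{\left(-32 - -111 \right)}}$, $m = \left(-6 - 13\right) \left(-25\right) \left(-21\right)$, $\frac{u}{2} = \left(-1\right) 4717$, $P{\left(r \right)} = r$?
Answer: $- \frac{805531542535}{80755041} \approx -9975.0$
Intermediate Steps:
$u = -9434$ ($u = 2 \left(\left(-1\right) 4717\right) = 2 \left(-4717\right) = -9434$)
$m = -9975$ ($m = \left(-19\right) \left(-25\right) \left(-21\right) = 475 \left(-21\right) = -9975$)
$g = - \frac{1}{8560}$ ($g = \frac{1}{-8639 - -79} = \frac{1}{-8639 + \left(-32 + 111\right)} = \frac{1}{-8639 + 79} = \frac{1}{-8560} = - \frac{1}{8560} \approx -0.00011682$)
$m + \frac{1}{u + g} = -9975 + \frac{1}{-9434 - \frac{1}{8560}} = -9975 + \frac{1}{- \frac{80755041}{8560}} = -9975 - \frac{8560}{80755041} = - \frac{805531542535}{80755041}$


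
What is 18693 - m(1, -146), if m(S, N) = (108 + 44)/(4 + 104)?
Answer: 504673/27 ≈ 18692.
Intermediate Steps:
m(S, N) = 38/27 (m(S, N) = 152/108 = 152*(1/108) = 38/27)
18693 - m(1, -146) = 18693 - 1*38/27 = 18693 - 38/27 = 504673/27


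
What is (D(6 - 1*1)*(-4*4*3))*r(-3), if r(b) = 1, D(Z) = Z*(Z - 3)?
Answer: -480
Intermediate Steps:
D(Z) = Z*(-3 + Z)
(D(6 - 1*1)*(-4*4*3))*r(-3) = (((6 - 1*1)*(-3 + (6 - 1*1)))*(-4*4*3))*1 = (((6 - 1)*(-3 + (6 - 1)))*(-16*3))*1 = ((5*(-3 + 5))*(-48))*1 = ((5*2)*(-48))*1 = (10*(-48))*1 = -480*1 = -480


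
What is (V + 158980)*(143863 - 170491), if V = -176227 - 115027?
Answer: 3522192072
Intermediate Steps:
V = -291254
(V + 158980)*(143863 - 170491) = (-291254 + 158980)*(143863 - 170491) = -132274*(-26628) = 3522192072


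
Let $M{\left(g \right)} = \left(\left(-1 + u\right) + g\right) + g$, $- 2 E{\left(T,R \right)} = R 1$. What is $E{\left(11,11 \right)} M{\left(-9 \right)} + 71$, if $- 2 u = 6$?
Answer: $192$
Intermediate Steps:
$u = -3$ ($u = \left(- \frac{1}{2}\right) 6 = -3$)
$E{\left(T,R \right)} = - \frac{R}{2}$ ($E{\left(T,R \right)} = - \frac{R 1}{2} = - \frac{R}{2}$)
$M{\left(g \right)} = -4 + 2 g$ ($M{\left(g \right)} = \left(\left(-1 - 3\right) + g\right) + g = \left(-4 + g\right) + g = -4 + 2 g$)
$E{\left(11,11 \right)} M{\left(-9 \right)} + 71 = \left(- \frac{1}{2}\right) 11 \left(-4 + 2 \left(-9\right)\right) + 71 = - \frac{11 \left(-4 - 18\right)}{2} + 71 = \left(- \frac{11}{2}\right) \left(-22\right) + 71 = 121 + 71 = 192$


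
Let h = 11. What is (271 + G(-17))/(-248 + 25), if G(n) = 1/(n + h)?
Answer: -1625/1338 ≈ -1.2145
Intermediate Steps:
G(n) = 1/(11 + n) (G(n) = 1/(n + 11) = 1/(11 + n))
(271 + G(-17))/(-248 + 25) = (271 + 1/(11 - 17))/(-248 + 25) = (271 + 1/(-6))/(-223) = (271 - ⅙)*(-1/223) = (1625/6)*(-1/223) = -1625/1338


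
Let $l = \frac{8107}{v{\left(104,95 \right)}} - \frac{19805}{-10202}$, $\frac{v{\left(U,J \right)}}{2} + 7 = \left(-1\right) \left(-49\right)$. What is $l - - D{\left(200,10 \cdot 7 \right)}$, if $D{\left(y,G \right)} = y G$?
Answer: $\frac{6040961617}{428484} \approx 14098.0$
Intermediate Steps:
$v{\left(U,J \right)} = 84$ ($v{\left(U,J \right)} = -14 + 2 \left(\left(-1\right) \left(-49\right)\right) = -14 + 2 \cdot 49 = -14 + 98 = 84$)
$D{\left(y,G \right)} = G y$
$l = \frac{42185617}{428484}$ ($l = \frac{8107}{84} - \frac{19805}{-10202} = 8107 \cdot \frac{1}{84} - - \frac{19805}{10202} = \frac{8107}{84} + \frac{19805}{10202} = \frac{42185617}{428484} \approx 98.453$)
$l - - D{\left(200,10 \cdot 7 \right)} = \frac{42185617}{428484} - - 10 \cdot 7 \cdot 200 = \frac{42185617}{428484} - - 70 \cdot 200 = \frac{42185617}{428484} - \left(-1\right) 14000 = \frac{42185617}{428484} - -14000 = \frac{42185617}{428484} + 14000 = \frac{6040961617}{428484}$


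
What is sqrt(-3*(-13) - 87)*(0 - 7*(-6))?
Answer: 168*I*sqrt(3) ≈ 290.98*I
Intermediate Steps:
sqrt(-3*(-13) - 87)*(0 - 7*(-6)) = sqrt(39 - 87)*(0 + 42) = sqrt(-48)*42 = (4*I*sqrt(3))*42 = 168*I*sqrt(3)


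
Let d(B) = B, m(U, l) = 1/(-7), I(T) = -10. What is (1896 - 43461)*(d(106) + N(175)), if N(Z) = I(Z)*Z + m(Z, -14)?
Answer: 478371585/7 ≈ 6.8339e+7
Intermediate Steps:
m(U, l) = -⅐
N(Z) = -⅐ - 10*Z (N(Z) = -10*Z - ⅐ = -⅐ - 10*Z)
(1896 - 43461)*(d(106) + N(175)) = (1896 - 43461)*(106 + (-⅐ - 10*175)) = -41565*(106 + (-⅐ - 1750)) = -41565*(106 - 12251/7) = -41565*(-11509/7) = 478371585/7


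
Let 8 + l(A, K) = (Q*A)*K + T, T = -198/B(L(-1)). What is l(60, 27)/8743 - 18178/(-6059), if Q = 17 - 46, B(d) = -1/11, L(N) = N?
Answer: -112573536/52973837 ≈ -2.1251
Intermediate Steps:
B(d) = -1/11 (B(d) = -1*1/11 = -1/11)
Q = -29
T = 2178 (T = -198/(-1/11) = -198*(-11) = 2178)
l(A, K) = 2170 - 29*A*K (l(A, K) = -8 + ((-29*A)*K + 2178) = -8 + (-29*A*K + 2178) = -8 + (2178 - 29*A*K) = 2170 - 29*A*K)
l(60, 27)/8743 - 18178/(-6059) = (2170 - 29*60*27)/8743 - 18178/(-6059) = (2170 - 46980)*(1/8743) - 18178*(-1/6059) = -44810*1/8743 + 18178/6059 = -44810/8743 + 18178/6059 = -112573536/52973837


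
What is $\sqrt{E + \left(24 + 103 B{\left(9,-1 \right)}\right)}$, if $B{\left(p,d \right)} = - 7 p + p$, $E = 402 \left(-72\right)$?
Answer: $i \sqrt{34482} \approx 185.69 i$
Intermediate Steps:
$E = -28944$
$B{\left(p,d \right)} = - 6 p$
$\sqrt{E + \left(24 + 103 B{\left(9,-1 \right)}\right)} = \sqrt{-28944 + \left(24 + 103 \left(\left(-6\right) 9\right)\right)} = \sqrt{-28944 + \left(24 + 103 \left(-54\right)\right)} = \sqrt{-28944 + \left(24 - 5562\right)} = \sqrt{-28944 - 5538} = \sqrt{-34482} = i \sqrt{34482}$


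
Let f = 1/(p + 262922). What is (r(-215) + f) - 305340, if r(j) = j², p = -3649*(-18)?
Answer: -85146225459/328604 ≈ -2.5912e+5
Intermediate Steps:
p = 65682
f = 1/328604 (f = 1/(65682 + 262922) = 1/328604 ≈ 3.0432e-6)
(r(-215) + f) - 305340 = ((-215)² + 1/328604) - 305340 = (46225 + 1/328604) - 305340 = 15189719901/328604 - 305340 = -85146225459/328604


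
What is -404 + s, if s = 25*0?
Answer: -404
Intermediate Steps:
s = 0
-404 + s = -404 + 0 = -404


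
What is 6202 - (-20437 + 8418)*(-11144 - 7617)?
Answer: -225482257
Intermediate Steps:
6202 - (-20437 + 8418)*(-11144 - 7617) = 6202 - (-12019)*(-18761) = 6202 - 1*225488459 = 6202 - 225488459 = -225482257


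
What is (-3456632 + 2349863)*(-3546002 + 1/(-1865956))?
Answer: 7323140410723163097/1865956 ≈ 3.9246e+12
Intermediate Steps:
(-3456632 + 2349863)*(-3546002 + 1/(-1865956)) = -1106769*(-3546002 - 1/1865956) = -1106769*(-6616683707913/1865956) = 7323140410723163097/1865956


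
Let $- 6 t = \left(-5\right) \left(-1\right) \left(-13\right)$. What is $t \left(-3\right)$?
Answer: $- \frac{65}{2} \approx -32.5$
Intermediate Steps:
$t = \frac{65}{6}$ ($t = - \frac{\left(-5\right) \left(-1\right) \left(-13\right)}{6} = - \frac{5 \left(-13\right)}{6} = \left(- \frac{1}{6}\right) \left(-65\right) = \frac{65}{6} \approx 10.833$)
$t \left(-3\right) = \frac{65}{6} \left(-3\right) = - \frac{65}{2}$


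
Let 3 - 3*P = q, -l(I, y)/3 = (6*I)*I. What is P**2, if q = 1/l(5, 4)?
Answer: 1825201/1822500 ≈ 1.0015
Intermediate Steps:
l(I, y) = -18*I**2 (l(I, y) = -3*6*I*I = -18*I**2)
q = -1/450 (q = 1/(-18*5**2) = 1/(-18*25) = 1/(-450) = -1/450 ≈ -0.0022222)
P = 1351/1350 (P = 1 - 1/3*(-1/450) = 1 + 1/1350 = 1351/1350 ≈ 1.0007)
P**2 = (1351/1350)**2 = 1825201/1822500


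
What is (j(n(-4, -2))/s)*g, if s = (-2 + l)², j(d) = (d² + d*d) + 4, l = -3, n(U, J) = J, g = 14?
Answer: 168/25 ≈ 6.7200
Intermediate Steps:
j(d) = 4 + 2*d² (j(d) = (d² + d²) + 4 = 2*d² + 4 = 4 + 2*d²)
s = 25 (s = (-2 - 3)² = (-5)² = 25)
(j(n(-4, -2))/s)*g = ((4 + 2*(-2)²)/25)*14 = ((4 + 2*4)*(1/25))*14 = ((4 + 8)*(1/25))*14 = (12*(1/25))*14 = (12/25)*14 = 168/25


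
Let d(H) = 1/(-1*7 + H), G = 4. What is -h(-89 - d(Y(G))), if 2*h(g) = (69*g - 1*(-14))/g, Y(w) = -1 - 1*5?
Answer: -39791/1156 ≈ -34.421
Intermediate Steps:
Y(w) = -6 (Y(w) = -1 - 5 = -6)
d(H) = 1/(-7 + H)
h(g) = (14 + 69*g)/(2*g) (h(g) = ((69*g - 1*(-14))/g)/2 = ((69*g + 14)/g)/2 = ((14 + 69*g)/g)/2 = (14 + 69*g)/(2*g))
-h(-89 - d(Y(G))) = -(69/2 + 7/(-89 - 1/(-7 - 6))) = -(69/2 + 7/(-89 - 1/(-13))) = -(69/2 + 7/(-89 - 1*(-1/13))) = -(69/2 + 7/(-89 + 1/13)) = -(69/2 + 7/(-1156/13)) = -(69/2 + 7*(-13/1156)) = -(69/2 - 91/1156) = -1*39791/1156 = -39791/1156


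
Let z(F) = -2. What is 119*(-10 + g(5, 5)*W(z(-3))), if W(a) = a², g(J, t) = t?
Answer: 1190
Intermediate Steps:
119*(-10 + g(5, 5)*W(z(-3))) = 119*(-10 + 5*(-2)²) = 119*(-10 + 5*4) = 119*(-10 + 20) = 119*10 = 1190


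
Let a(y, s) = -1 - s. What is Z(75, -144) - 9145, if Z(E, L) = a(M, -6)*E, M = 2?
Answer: -8770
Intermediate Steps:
Z(E, L) = 5*E (Z(E, L) = (-1 - 1*(-6))*E = (-1 + 6)*E = 5*E)
Z(75, -144) - 9145 = 5*75 - 9145 = 375 - 9145 = -8770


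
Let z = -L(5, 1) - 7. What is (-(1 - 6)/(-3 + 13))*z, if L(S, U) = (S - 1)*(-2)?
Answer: ½ ≈ 0.50000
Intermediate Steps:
L(S, U) = 2 - 2*S (L(S, U) = (-1 + S)*(-2) = 2 - 2*S)
z = 1 (z = -(2 - 2*5) - 7 = -(2 - 10) - 7 = -1*(-8) - 7 = 8 - 7 = 1)
(-(1 - 6)/(-3 + 13))*z = -(1 - 6)/(-3 + 13)*1 = -(-5)/10*1 = -1*(-½)*1 = (½)*1 = ½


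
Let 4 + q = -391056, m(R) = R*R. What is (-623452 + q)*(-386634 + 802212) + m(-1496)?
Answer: -421606629920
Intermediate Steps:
m(R) = R**2
q = -391060 (q = -4 - 391056 = -391060)
(-623452 + q)*(-386634 + 802212) + m(-1496) = (-623452 - 391060)*(-386634 + 802212) + (-1496)**2 = -1014512*415578 + 2238016 = -421608867936 + 2238016 = -421606629920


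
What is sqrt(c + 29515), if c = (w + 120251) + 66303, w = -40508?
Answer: 419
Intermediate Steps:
c = 146046 (c = (-40508 + 120251) + 66303 = 79743 + 66303 = 146046)
sqrt(c + 29515) = sqrt(146046 + 29515) = sqrt(175561) = 419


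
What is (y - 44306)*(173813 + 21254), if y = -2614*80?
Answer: -49435049542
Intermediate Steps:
y = -209120
(y - 44306)*(173813 + 21254) = (-209120 - 44306)*(173813 + 21254) = -253426*195067 = -49435049542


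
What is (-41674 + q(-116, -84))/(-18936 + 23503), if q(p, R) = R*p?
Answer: -31930/4567 ≈ -6.9915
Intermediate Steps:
(-41674 + q(-116, -84))/(-18936 + 23503) = (-41674 - 84*(-116))/(-18936 + 23503) = (-41674 + 9744)/4567 = -31930*1/4567 = -31930/4567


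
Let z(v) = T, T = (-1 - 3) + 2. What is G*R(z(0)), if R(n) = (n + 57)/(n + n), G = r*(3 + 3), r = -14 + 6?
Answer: 660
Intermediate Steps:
r = -8
G = -48 (G = -8*(3 + 3) = -8*6 = -48)
T = -2 (T = -4 + 2 = -2)
z(v) = -2
R(n) = (57 + n)/(2*n) (R(n) = (57 + n)/((2*n)) = (57 + n)*(1/(2*n)) = (57 + n)/(2*n))
G*R(z(0)) = -24*(57 - 2)/(-2) = -24*(-1)*55/2 = -48*(-55/4) = 660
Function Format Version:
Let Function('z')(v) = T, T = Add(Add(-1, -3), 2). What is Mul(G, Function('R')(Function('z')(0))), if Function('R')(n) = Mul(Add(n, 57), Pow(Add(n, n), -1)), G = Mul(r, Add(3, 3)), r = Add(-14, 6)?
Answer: 660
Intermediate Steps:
r = -8
G = -48 (G = Mul(-8, Add(3, 3)) = Mul(-8, 6) = -48)
T = -2 (T = Add(-4, 2) = -2)
Function('z')(v) = -2
Function('R')(n) = Mul(Rational(1, 2), Pow(n, -1), Add(57, n)) (Function('R')(n) = Mul(Add(57, n), Pow(Mul(2, n), -1)) = Mul(Add(57, n), Mul(Rational(1, 2), Pow(n, -1))) = Mul(Rational(1, 2), Pow(n, -1), Add(57, n)))
Mul(G, Function('R')(Function('z')(0))) = Mul(-48, Mul(Rational(1, 2), Pow(-2, -1), Add(57, -2))) = Mul(-48, Mul(Rational(1, 2), Rational(-1, 2), 55)) = Mul(-48, Rational(-55, 4)) = 660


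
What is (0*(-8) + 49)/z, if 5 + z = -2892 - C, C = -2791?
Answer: -49/106 ≈ -0.46226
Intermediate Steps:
z = -106 (z = -5 + (-2892 - 1*(-2791)) = -5 + (-2892 + 2791) = -5 - 101 = -106)
(0*(-8) + 49)/z = (0*(-8) + 49)/(-106) = (0 + 49)*(-1/106) = 49*(-1/106) = -49/106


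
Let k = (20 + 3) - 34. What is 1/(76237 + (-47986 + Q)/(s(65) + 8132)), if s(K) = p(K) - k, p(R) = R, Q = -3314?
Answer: 4/304923 ≈ 1.3118e-5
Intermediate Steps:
k = -11 (k = 23 - 34 = -11)
s(K) = 11 + K (s(K) = K - 1*(-11) = K + 11 = 11 + K)
1/(76237 + (-47986 + Q)/(s(65) + 8132)) = 1/(76237 + (-47986 - 3314)/((11 + 65) + 8132)) = 1/(76237 - 51300/(76 + 8132)) = 1/(76237 - 51300/8208) = 1/(76237 - 51300*1/8208) = 1/(76237 - 25/4) = 1/(304923/4) = 4/304923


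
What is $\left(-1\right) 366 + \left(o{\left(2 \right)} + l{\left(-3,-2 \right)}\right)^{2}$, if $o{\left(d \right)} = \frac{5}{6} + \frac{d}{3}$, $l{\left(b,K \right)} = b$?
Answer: $- \frac{1455}{4} \approx -363.75$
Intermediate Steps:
$o{\left(d \right)} = \frac{5}{6} + \frac{d}{3}$ ($o{\left(d \right)} = 5 \cdot \frac{1}{6} + d \frac{1}{3} = \frac{5}{6} + \frac{d}{3}$)
$\left(-1\right) 366 + \left(o{\left(2 \right)} + l{\left(-3,-2 \right)}\right)^{2} = \left(-1\right) 366 + \left(\left(\frac{5}{6} + \frac{1}{3} \cdot 2\right) - 3\right)^{2} = -366 + \left(\left(\frac{5}{6} + \frac{2}{3}\right) - 3\right)^{2} = -366 + \left(\frac{3}{2} - 3\right)^{2} = -366 + \left(- \frac{3}{2}\right)^{2} = -366 + \frac{9}{4} = - \frac{1455}{4}$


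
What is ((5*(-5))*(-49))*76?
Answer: 93100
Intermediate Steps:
((5*(-5))*(-49))*76 = -25*(-49)*76 = 1225*76 = 93100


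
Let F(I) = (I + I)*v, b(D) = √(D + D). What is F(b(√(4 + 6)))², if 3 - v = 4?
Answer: 8*√10 ≈ 25.298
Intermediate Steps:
b(D) = √2*√D (b(D) = √(2*D) = √2*√D)
v = -1 (v = 3 - 1*4 = 3 - 4 = -1)
F(I) = -2*I (F(I) = (I + I)*(-1) = (2*I)*(-1) = -2*I)
F(b(√(4 + 6)))² = (-2*√2*√(√(4 + 6)))² = (-2*√2*√(√10))² = (-2*√2*10^(¼))² = (-2*2^(¾)*5^(¼))² = 8*√10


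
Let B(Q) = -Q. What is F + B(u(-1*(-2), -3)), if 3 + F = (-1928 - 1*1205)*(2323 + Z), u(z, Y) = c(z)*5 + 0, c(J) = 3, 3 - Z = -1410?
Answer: -11704906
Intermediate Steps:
Z = 1413 (Z = 3 - 1*(-1410) = 3 + 1410 = 1413)
u(z, Y) = 15 (u(z, Y) = 3*5 + 0 = 15 + 0 = 15)
F = -11704891 (F = -3 + (-1928 - 1*1205)*(2323 + 1413) = -3 + (-1928 - 1205)*3736 = -3 - 3133*3736 = -3 - 11704888 = -11704891)
F + B(u(-1*(-2), -3)) = -11704891 - 1*15 = -11704891 - 15 = -11704906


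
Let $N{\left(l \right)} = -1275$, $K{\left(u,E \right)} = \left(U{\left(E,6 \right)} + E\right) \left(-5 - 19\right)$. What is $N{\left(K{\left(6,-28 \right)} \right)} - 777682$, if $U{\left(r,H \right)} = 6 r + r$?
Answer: $-778957$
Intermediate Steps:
$U{\left(r,H \right)} = 7 r$
$K{\left(u,E \right)} = - 192 E$ ($K{\left(u,E \right)} = \left(7 E + E\right) \left(-5 - 19\right) = 8 E \left(-24\right) = - 192 E$)
$N{\left(K{\left(6,-28 \right)} \right)} - 777682 = -1275 - 777682 = -778957$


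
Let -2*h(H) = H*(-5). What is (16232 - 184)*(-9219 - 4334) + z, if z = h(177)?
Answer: -434996203/2 ≈ -2.1750e+8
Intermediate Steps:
h(H) = 5*H/2 (h(H) = -H*(-5)/2 = -(-5)*H/2 = 5*H/2)
z = 885/2 (z = (5/2)*177 = 885/2 ≈ 442.50)
(16232 - 184)*(-9219 - 4334) + z = (16232 - 184)*(-9219 - 4334) + 885/2 = 16048*(-13553) + 885/2 = -217498544 + 885/2 = -434996203/2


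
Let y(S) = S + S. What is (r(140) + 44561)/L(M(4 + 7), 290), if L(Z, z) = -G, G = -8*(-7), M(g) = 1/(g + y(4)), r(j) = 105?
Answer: -22333/28 ≈ -797.61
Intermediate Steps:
y(S) = 2*S
M(g) = 1/(8 + g) (M(g) = 1/(g + 2*4) = 1/(g + 8) = 1/(8 + g))
G = 56
L(Z, z) = -56 (L(Z, z) = -1*56 = -56)
(r(140) + 44561)/L(M(4 + 7), 290) = (105 + 44561)/(-56) = 44666*(-1/56) = -22333/28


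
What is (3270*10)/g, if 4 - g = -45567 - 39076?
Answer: 32700/84647 ≈ 0.38631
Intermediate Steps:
g = 84647 (g = 4 - (-45567 - 39076) = 4 - 1*(-84643) = 4 + 84643 = 84647)
(3270*10)/g = (3270*10)/84647 = 32700*(1/84647) = 32700/84647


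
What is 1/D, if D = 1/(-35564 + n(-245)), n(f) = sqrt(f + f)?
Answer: -35564 + 7*I*sqrt(10) ≈ -35564.0 + 22.136*I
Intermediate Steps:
n(f) = sqrt(2)*sqrt(f) (n(f) = sqrt(2*f) = sqrt(2)*sqrt(f))
D = 1/(-35564 + 7*I*sqrt(10)) (D = 1/(-35564 + sqrt(2)*sqrt(-245)) = 1/(-35564 + sqrt(2)*(7*I*sqrt(5))) = 1/(-35564 + 7*I*sqrt(10)) ≈ -2.8118e-5 - 1.75e-8*I)
1/D = 1/(-17782/632399293 - 7*I*sqrt(10)/1264798586)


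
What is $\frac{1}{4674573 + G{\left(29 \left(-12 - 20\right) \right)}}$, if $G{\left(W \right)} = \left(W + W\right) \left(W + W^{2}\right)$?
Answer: $- \frac{1}{1591960563} \approx -6.2816 \cdot 10^{-10}$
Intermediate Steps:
$G{\left(W \right)} = 2 W \left(W + W^{2}\right)$
$\frac{1}{4674573 + G{\left(29 \left(-12 - 20\right) \right)}} = \frac{1}{4674573 + 2 \left(29 \left(-12 - 20\right)\right)^{2} \left(1 + 29 \left(-12 - 20\right)\right)} = \frac{1}{4674573 + 2 \left(29 \left(-32\right)\right)^{2} \left(1 + 29 \left(-32\right)\right)} = \frac{1}{4674573 + 2 \left(-928\right)^{2} \left(1 - 928\right)} = \frac{1}{4674573 + 2 \cdot 861184 \left(-927\right)} = \frac{1}{4674573 - 1596635136} = \frac{1}{-1591960563} = - \frac{1}{1591960563}$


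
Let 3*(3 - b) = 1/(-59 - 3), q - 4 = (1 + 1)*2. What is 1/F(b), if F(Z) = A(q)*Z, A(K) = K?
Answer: 93/2236 ≈ 0.041592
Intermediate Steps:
q = 8 (q = 4 + (1 + 1)*2 = 4 + 2*2 = 4 + 4 = 8)
b = 559/186 (b = 3 - 1/(3*(-59 - 3)) = 3 - ⅓/(-62) = 3 - ⅓*(-1/62) = 3 + 1/186 = 559/186 ≈ 3.0054)
F(Z) = 8*Z
1/F(b) = 1/(8*(559/186)) = 1/(2236/93) = 93/2236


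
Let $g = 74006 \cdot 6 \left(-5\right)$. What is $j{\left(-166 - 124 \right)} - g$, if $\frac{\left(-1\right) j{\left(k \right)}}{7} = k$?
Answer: $2222210$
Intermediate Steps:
$j{\left(k \right)} = - 7 k$
$g = -2220180$ ($g = 74006 \left(-30\right) = -2220180$)
$j{\left(-166 - 124 \right)} - g = - 7 \left(-166 - 124\right) - -2220180 = \left(-7\right) \left(-290\right) + 2220180 = 2030 + 2220180 = 2222210$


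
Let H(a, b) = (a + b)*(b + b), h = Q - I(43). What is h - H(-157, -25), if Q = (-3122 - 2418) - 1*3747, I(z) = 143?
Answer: -18530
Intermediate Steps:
Q = -9287 (Q = -5540 - 3747 = -9287)
h = -9430 (h = -9287 - 1*143 = -9287 - 143 = -9430)
H(a, b) = 2*b*(a + b) (H(a, b) = (a + b)*(2*b) = 2*b*(a + b))
h - H(-157, -25) = -9430 - 2*(-25)*(-157 - 25) = -9430 - 2*(-25)*(-182) = -9430 - 1*9100 = -9430 - 9100 = -18530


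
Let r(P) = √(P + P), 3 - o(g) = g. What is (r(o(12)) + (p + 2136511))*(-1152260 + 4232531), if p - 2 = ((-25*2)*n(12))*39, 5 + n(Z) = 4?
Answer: 6587045563473 + 9240813*I*√2 ≈ 6.587e+12 + 1.3068e+7*I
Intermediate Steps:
o(g) = 3 - g
r(P) = √2*√P (r(P) = √(2*P) = √2*√P)
n(Z) = -1 (n(Z) = -5 + 4 = -1)
p = 1952 (p = 2 + (-25*2*(-1))*39 = 2 - 50*(-1)*39 = 2 + 50*39 = 2 + 1950 = 1952)
(r(o(12)) + (p + 2136511))*(-1152260 + 4232531) = (√2*√(3 - 1*12) + (1952 + 2136511))*(-1152260 + 4232531) = (√2*√(3 - 12) + 2138463)*3080271 = (√2*√(-9) + 2138463)*3080271 = (√2*(3*I) + 2138463)*3080271 = (3*I*√2 + 2138463)*3080271 = (2138463 + 3*I*√2)*3080271 = 6587045563473 + 9240813*I*√2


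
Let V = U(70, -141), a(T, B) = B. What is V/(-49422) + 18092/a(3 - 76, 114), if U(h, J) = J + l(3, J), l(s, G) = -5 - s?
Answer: 49675545/313006 ≈ 158.70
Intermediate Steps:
U(h, J) = -8 + J (U(h, J) = J + (-5 - 1*3) = J + (-5 - 3) = J - 8 = -8 + J)
V = -149 (V = -8 - 141 = -149)
V/(-49422) + 18092/a(3 - 76, 114) = -149/(-49422) + 18092/114 = -149*(-1/49422) + 18092*(1/114) = 149/49422 + 9046/57 = 49675545/313006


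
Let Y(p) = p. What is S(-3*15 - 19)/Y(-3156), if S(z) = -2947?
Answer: 2947/3156 ≈ 0.93378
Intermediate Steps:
S(-3*15 - 19)/Y(-3156) = -2947/(-3156) = -2947*(-1/3156) = 2947/3156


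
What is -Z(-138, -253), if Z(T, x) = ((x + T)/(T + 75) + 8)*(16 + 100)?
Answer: -103820/63 ≈ -1647.9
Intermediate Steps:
Z(T, x) = 928 + 116*(T + x)/(75 + T) (Z(T, x) = ((T + x)/(75 + T) + 8)*116 = (8 + (T + x)/(75 + T))*116 = 928 + 116*(T + x)/(75 + T))
-Z(-138, -253) = -116*(600 - 253 + 9*(-138))/(75 - 138) = -116*(600 - 253 - 1242)/(-63) = -116*(-1)*(-895)/63 = -1*103820/63 = -103820/63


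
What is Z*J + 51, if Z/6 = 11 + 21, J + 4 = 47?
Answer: 8307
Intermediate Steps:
J = 43 (J = -4 + 47 = 43)
Z = 192 (Z = 6*(11 + 21) = 6*32 = 192)
Z*J + 51 = 192*43 + 51 = 8256 + 51 = 8307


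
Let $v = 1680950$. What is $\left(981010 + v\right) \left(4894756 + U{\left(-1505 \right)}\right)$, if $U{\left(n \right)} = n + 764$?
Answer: $13027672169400$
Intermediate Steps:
$U{\left(n \right)} = 764 + n$
$\left(981010 + v\right) \left(4894756 + U{\left(-1505 \right)}\right) = \left(981010 + 1680950\right) \left(4894756 + \left(764 - 1505\right)\right) = 2661960 \left(4894756 - 741\right) = 2661960 \cdot 4894015 = 13027672169400$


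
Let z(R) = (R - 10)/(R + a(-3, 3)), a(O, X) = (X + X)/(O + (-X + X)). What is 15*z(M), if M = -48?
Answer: 87/5 ≈ 17.400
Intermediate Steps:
a(O, X) = 2*X/O (a(O, X) = (2*X)/(O + 0) = (2*X)/O = 2*X/O)
z(R) = (-10 + R)/(-2 + R) (z(R) = (R - 10)/(R + 2*3/(-3)) = (-10 + R)/(R + 2*3*(-⅓)) = (-10 + R)/(R - 2) = (-10 + R)/(-2 + R))
15*z(M) = 15*((-10 - 48)/(-2 - 48)) = 15*(-58/(-50)) = 15*(-1/50*(-58)) = 15*(29/25) = 87/5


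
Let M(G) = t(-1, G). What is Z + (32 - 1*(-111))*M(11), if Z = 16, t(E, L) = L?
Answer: 1589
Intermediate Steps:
M(G) = G
Z + (32 - 1*(-111))*M(11) = 16 + (32 - 1*(-111))*11 = 16 + (32 + 111)*11 = 16 + 143*11 = 16 + 1573 = 1589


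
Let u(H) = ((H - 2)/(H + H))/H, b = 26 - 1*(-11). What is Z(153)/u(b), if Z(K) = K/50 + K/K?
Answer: 39701/125 ≈ 317.61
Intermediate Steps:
b = 37 (b = 26 + 11 = 37)
Z(K) = 1 + K/50 (Z(K) = K*(1/50) + 1 = K/50 + 1 = 1 + K/50)
u(H) = (-2 + H)/(2*H²) (u(H) = ((-2 + H)/((2*H)))/H = ((-2 + H)*(1/(2*H)))/H = ((-2 + H)/(2*H))/H = (-2 + H)/(2*H²))
Z(153)/u(b) = (1 + (1/50)*153)/(((½)*(-2 + 37)/37²)) = (1 + 153/50)/(((½)*(1/1369)*35)) = 203/(50*(35/2738)) = (203/50)*(2738/35) = 39701/125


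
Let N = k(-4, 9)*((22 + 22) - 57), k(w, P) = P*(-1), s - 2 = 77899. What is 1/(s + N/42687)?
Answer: 4743/369484456 ≈ 1.2837e-5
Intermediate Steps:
s = 77901 (s = 2 + 77899 = 77901)
k(w, P) = -P
N = 117 (N = (-1*9)*((22 + 22) - 57) = -9*(44 - 57) = -9*(-13) = 117)
1/(s + N/42687) = 1/(77901 + 117/42687) = 1/(77901 + 117*(1/42687)) = 1/(77901 + 13/4743) = 1/(369484456/4743) = 4743/369484456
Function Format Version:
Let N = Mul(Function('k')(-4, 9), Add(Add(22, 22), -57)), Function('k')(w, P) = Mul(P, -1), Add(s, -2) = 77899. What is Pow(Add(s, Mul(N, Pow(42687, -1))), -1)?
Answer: Rational(4743, 369484456) ≈ 1.2837e-5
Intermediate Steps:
s = 77901 (s = Add(2, 77899) = 77901)
Function('k')(w, P) = Mul(-1, P)
N = 117 (N = Mul(Mul(-1, 9), Add(Add(22, 22), -57)) = Mul(-9, Add(44, -57)) = Mul(-9, -13) = 117)
Pow(Add(s, Mul(N, Pow(42687, -1))), -1) = Pow(Add(77901, Mul(117, Pow(42687, -1))), -1) = Pow(Add(77901, Mul(117, Rational(1, 42687))), -1) = Pow(Add(77901, Rational(13, 4743)), -1) = Pow(Rational(369484456, 4743), -1) = Rational(4743, 369484456)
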